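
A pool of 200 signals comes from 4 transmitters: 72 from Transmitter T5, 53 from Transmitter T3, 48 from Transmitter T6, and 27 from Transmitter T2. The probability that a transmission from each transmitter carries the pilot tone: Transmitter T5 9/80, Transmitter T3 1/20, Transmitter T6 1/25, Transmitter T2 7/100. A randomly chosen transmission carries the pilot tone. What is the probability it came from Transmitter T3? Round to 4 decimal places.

0.1820

By Bayes' rule, posterior ∝ prior × likelihood:
  Transmitter T5: 0.36 × 0.1125 = 0.0405
  Transmitter T3: 0.265 × 0.05 = 0.01325
  Transmitter T6: 0.24 × 0.04 = 0.0096
  Transmitter T2: 0.135 × 0.07 = 0.00945
Sum = 0.0728.
P(Transmitter T3 | evidence) = 0.01325 / 0.0728 ≈ 0.1820.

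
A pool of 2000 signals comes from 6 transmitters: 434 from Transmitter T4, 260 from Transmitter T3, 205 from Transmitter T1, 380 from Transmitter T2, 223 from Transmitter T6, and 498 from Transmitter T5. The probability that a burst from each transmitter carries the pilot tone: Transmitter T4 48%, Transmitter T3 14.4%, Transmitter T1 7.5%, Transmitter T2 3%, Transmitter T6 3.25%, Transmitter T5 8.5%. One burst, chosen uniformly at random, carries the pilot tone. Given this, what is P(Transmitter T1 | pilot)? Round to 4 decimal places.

By Bayes' rule, posterior ∝ prior × likelihood:
  Transmitter T4: 0.217 × 0.48 = 0.10416
  Transmitter T3: 0.13 × 0.144 = 0.01872
  Transmitter T1: 0.1025 × 0.075 = 0.0076875
  Transmitter T2: 0.19 × 0.03 = 0.0057
  Transmitter T6: 0.1115 × 0.0325 = 0.00362375
  Transmitter T5: 0.249 × 0.085 = 0.021165
Total = 0.16105625.
P(Transmitter T1 | evidence) = 0.0076875 / 0.16105625 ≈ 0.0477.

0.0477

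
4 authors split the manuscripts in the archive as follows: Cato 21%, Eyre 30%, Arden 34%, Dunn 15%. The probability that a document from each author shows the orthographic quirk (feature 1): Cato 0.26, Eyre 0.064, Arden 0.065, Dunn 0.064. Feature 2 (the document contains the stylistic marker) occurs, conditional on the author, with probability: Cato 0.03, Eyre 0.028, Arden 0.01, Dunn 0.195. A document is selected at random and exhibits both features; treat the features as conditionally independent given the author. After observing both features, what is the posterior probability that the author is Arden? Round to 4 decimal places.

Unnormalized posteriors (prior × likelihood):
  Cato: 0.21 × 0.26 × 0.03 = 0.001638
  Eyre: 0.3 × 0.064 × 0.028 = 0.0005376
  Arden: 0.34 × 0.065 × 0.01 = 0.000221
  Dunn: 0.15 × 0.064 × 0.195 = 0.001872
Total = 0.0042686.
P(Arden | evidence) = 0.000221 / 0.0042686 ≈ 0.0518.

0.0518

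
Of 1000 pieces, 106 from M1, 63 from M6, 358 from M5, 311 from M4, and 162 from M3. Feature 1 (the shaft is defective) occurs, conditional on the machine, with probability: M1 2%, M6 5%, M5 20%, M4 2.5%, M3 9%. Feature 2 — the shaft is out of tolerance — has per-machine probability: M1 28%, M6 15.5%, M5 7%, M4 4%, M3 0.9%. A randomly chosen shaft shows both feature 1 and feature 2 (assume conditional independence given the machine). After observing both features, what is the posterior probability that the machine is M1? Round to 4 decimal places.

0.0908

By Bayes' rule, posterior ∝ prior × likelihood:
  M1: 0.106 × 0.02 × 0.28 = 0.0005936
  M6: 0.063 × 0.05 × 0.155 = 0.00048825
  M5: 0.358 × 0.2 × 0.07 = 0.005012
  M4: 0.311 × 0.025 × 0.04 = 0.000311
  M3: 0.162 × 0.09 × 0.009 = 0.00013122
Normalizing constant = 0.00653607.
P(M1 | evidence) = 0.0005936 / 0.00653607 ≈ 0.0908.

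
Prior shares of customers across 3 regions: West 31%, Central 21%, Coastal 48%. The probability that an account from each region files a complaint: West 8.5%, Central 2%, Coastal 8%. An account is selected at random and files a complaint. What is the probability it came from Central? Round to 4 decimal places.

0.0609

By Bayes' rule, posterior ∝ prior × likelihood:
  West: 0.31 × 0.085 = 0.02635
  Central: 0.21 × 0.02 = 0.0042
  Coastal: 0.48 × 0.08 = 0.0384
Normalizing constant = 0.06895.
P(Central | evidence) = 0.0042 / 0.06895 ≈ 0.0609.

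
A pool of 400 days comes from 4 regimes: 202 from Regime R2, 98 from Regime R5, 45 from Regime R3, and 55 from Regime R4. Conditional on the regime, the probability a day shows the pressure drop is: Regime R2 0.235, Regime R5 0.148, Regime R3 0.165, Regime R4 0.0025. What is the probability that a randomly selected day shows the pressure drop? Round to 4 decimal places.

0.1738

Unnormalized posteriors (prior × likelihood):
  Regime R2: 0.505 × 0.235 = 0.118675
  Regime R5: 0.245 × 0.148 = 0.03626
  Regime R3: 0.1125 × 0.165 = 0.0185625
  Regime R4: 0.1375 × 0.0025 = 0.00034375
P(drop) = 0.118675 + 0.03626 + 0.0185625 + 0.00034375 = 0.17384125 → 0.1738.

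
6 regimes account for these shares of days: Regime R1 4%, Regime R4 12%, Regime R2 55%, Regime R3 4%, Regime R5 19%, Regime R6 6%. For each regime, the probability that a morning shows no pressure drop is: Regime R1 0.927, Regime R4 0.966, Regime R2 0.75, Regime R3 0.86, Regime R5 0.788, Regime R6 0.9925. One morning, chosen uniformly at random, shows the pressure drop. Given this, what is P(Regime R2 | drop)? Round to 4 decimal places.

0.7205

Taking complements, P(drop | each) = Regime R1 0.073, Regime R4 0.034, Regime R2 0.25, Regime R3 0.14, Regime R5 0.212, Regime R6 0.0075.
By Bayes' rule, posterior ∝ prior × likelihood:
  Regime R1: 0.04 × 0.073 = 0.00292
  Regime R4: 0.12 × 0.034 = 0.00408
  Regime R2: 0.55 × 0.25 = 0.1375
  Regime R3: 0.04 × 0.14 = 0.0056
  Regime R5: 0.19 × 0.212 = 0.04028
  Regime R6: 0.06 × 0.0075 = 0.00045
Normalizing constant = 0.19083.
P(Regime R2 | evidence) = 0.1375 / 0.19083 ≈ 0.7205.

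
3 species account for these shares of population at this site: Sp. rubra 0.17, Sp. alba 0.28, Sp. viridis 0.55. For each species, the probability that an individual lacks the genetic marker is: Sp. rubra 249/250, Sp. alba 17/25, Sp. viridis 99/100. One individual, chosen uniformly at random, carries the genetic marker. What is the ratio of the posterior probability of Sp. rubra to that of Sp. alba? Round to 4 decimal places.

Taking complements, P(marker | each) = Sp. rubra 0.004, Sp. alba 0.32, Sp. viridis 0.01.
By Bayes' rule, posterior ∝ prior × likelihood:
  Sp. rubra: 0.17 × 0.004 = 0.00068
  Sp. alba: 0.28 × 0.32 = 0.0896
  Sp. viridis: 0.55 × 0.01 = 0.0055
Sum = 0.09578.
The ratio is 0.00068 / 0.0896 (the normalizer cancels) = 0.0076.

0.0076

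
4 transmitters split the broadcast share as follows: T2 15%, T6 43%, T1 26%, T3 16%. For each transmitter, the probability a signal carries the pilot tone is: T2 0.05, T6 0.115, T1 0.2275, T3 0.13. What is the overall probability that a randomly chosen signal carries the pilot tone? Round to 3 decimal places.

0.137

By Bayes' rule, posterior ∝ prior × likelihood:
  T2: 0.15 × 0.05 = 0.0075
  T6: 0.43 × 0.115 = 0.04945
  T1: 0.26 × 0.2275 = 0.05915
  T3: 0.16 × 0.13 = 0.0208
P(pilot) = 0.0075 + 0.04945 + 0.05915 + 0.0208 = 0.1369 → 0.137.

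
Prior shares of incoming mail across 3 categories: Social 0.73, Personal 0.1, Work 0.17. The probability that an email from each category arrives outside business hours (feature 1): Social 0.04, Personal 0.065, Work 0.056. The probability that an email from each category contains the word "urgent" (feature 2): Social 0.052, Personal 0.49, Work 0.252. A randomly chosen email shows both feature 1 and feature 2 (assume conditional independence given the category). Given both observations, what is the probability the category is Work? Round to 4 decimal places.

0.3378

By Bayes' rule, posterior ∝ prior × likelihood:
  Social: 0.73 × 0.04 × 0.052 = 0.0015184
  Personal: 0.1 × 0.065 × 0.49 = 0.003185
  Work: 0.17 × 0.056 × 0.252 = 0.00239904
Total = 0.00710244.
P(Work | evidence) = 0.00239904 / 0.00710244 ≈ 0.3378.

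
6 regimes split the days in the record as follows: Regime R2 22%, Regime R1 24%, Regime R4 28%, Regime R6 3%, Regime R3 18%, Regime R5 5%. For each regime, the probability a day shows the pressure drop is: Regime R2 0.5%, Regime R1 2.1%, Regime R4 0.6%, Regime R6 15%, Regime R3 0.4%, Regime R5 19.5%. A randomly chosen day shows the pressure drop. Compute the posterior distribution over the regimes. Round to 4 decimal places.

Regime R2 0.0483, Regime R1 0.2211, Regime R4 0.0737, Regime R6 0.1975, Regime R3 0.0316, Regime R5 0.4278

Compute prior × likelihood for every hypothesis:
  Regime R2: 0.22 × 0.005 = 0.0011
  Regime R1: 0.24 × 0.021 = 0.00504
  Regime R4: 0.28 × 0.006 = 0.00168
  Regime R6: 0.03 × 0.15 = 0.0045
  Regime R3: 0.18 × 0.004 = 0.00072
  Regime R5: 0.05 × 0.195 = 0.00975
Total = 0.02279.
P(Regime R2 | drop) = 0.0011/0.02279 ≈ 0.0483
P(Regime R1 | drop) = 0.00504/0.02279 ≈ 0.2211
P(Regime R4 | drop) = 0.00168/0.02279 ≈ 0.0737
P(Regime R6 | drop) = 0.0045/0.02279 ≈ 0.1975
P(Regime R3 | drop) = 0.00072/0.02279 ≈ 0.0316
P(Regime R5 | drop) = 0.00975/0.02279 ≈ 0.4278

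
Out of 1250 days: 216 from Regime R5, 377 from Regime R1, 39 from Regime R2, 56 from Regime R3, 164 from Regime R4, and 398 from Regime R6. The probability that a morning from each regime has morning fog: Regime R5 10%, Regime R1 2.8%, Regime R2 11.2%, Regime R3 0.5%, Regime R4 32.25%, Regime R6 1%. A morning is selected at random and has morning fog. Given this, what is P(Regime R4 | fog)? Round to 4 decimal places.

0.5646

Prior × likelihood for each hypothesis:
  Regime R5: 0.1728 × 0.1 = 0.01728
  Regime R1: 0.3016 × 0.028 = 0.0084448
  Regime R2: 0.0312 × 0.112 = 0.0034944
  Regime R3: 0.0448 × 0.005 = 0.000224
  Regime R4: 0.1312 × 0.3225 = 0.042312
  Regime R6: 0.3184 × 0.01 = 0.003184
Total = 0.0749392.
P(Regime R4 | evidence) = 0.042312 / 0.0749392 ≈ 0.5646.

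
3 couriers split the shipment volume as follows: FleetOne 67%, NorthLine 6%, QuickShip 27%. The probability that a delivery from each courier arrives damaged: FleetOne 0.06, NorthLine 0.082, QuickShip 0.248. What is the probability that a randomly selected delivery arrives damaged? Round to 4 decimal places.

0.1121

Compute prior × likelihood for every hypothesis:
  FleetOne: 0.67 × 0.06 = 0.0402
  NorthLine: 0.06 × 0.082 = 0.00492
  QuickShip: 0.27 × 0.248 = 0.06696
P(damaged) = 0.0402 + 0.00492 + 0.06696 = 0.11208 → 0.1121.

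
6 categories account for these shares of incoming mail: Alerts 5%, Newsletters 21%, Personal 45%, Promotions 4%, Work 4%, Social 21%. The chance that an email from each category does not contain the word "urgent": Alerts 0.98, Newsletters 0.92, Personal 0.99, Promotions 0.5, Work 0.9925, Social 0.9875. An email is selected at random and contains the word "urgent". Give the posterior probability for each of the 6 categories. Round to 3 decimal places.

Alerts 0.022, Newsletters 0.371, Personal 0.100, Promotions 0.442, Work 0.007, Social 0.058

Taking complements, P(urgent-flag | each) = Alerts 0.02, Newsletters 0.08, Personal 0.01, Promotions 0.5, Work 0.0075, Social 0.0125.
Unnormalized posteriors (prior × likelihood):
  Alerts: 0.05 × 0.02 = 0.001
  Newsletters: 0.21 × 0.08 = 0.0168
  Personal: 0.45 × 0.01 = 0.0045
  Promotions: 0.04 × 0.5 = 0.02
  Work: 0.04 × 0.0075 = 0.0003
  Social: 0.21 × 0.0125 = 0.002625
Normalizing constant = 0.045225.
P(Alerts | urgent-flag) = 0.001/0.045225 ≈ 0.022
P(Newsletters | urgent-flag) = 0.0168/0.045225 ≈ 0.371
P(Personal | urgent-flag) = 0.0045/0.045225 ≈ 0.100
P(Promotions | urgent-flag) = 0.02/0.045225 ≈ 0.442
P(Work | urgent-flag) = 0.0003/0.045225 ≈ 0.007
P(Social | urgent-flag) = 0.002625/0.045225 ≈ 0.058
(Check: 0.022+0.371+0.100+0.442+0.007+0.058 = 1.000.)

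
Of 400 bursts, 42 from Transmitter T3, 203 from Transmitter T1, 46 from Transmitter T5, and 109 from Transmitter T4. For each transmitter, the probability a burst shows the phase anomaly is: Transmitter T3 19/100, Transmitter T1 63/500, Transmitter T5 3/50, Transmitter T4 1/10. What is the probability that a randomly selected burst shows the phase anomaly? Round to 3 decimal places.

0.118

Prior × likelihood for each hypothesis:
  Transmitter T3: 0.105 × 0.19 = 0.01995
  Transmitter T1: 0.5075 × 0.126 = 0.063945
  Transmitter T5: 0.115 × 0.06 = 0.0069
  Transmitter T4: 0.2725 × 0.1 = 0.02725
P(anomaly) = 0.01995 + 0.063945 + 0.0069 + 0.02725 = 0.118045 → 0.118.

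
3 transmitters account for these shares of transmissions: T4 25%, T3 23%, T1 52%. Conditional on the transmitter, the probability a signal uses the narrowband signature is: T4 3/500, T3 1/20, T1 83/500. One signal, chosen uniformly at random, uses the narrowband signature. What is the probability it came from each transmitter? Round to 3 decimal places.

Compute prior × likelihood for every hypothesis:
  T4: 0.25 × 0.006 = 0.0015
  T3: 0.23 × 0.05 = 0.0115
  T1: 0.52 × 0.166 = 0.08632
Total = 0.09932.
P(T4 | narrowband) = 0.0015/0.09932 ≈ 0.015
P(T3 | narrowband) = 0.0115/0.09932 ≈ 0.116
P(T1 | narrowband) = 0.08632/0.09932 ≈ 0.869
(Check: 0.015+0.116+0.869 = 1.000.)

T4 0.015, T3 0.116, T1 0.869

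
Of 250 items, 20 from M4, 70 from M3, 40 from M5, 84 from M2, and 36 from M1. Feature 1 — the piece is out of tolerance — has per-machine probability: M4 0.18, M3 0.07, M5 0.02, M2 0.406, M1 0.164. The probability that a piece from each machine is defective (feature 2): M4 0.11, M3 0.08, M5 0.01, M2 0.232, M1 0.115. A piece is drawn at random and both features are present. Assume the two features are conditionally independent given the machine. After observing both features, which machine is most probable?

M2

By Bayes' rule, posterior ∝ prior × likelihood:
  M4: 0.08 × 0.18 × 0.11 = 0.001584
  M3: 0.28 × 0.07 × 0.08 = 0.001568
  M5: 0.16 × 0.02 × 0.01 = 0.000032
  M2: 0.336 × 0.406 × 0.232 = 0.031648512
  M1: 0.144 × 0.164 × 0.115 = 0.00271584
Sum = 0.037548352.
Largest term belongs to M2, so M2 is most probable.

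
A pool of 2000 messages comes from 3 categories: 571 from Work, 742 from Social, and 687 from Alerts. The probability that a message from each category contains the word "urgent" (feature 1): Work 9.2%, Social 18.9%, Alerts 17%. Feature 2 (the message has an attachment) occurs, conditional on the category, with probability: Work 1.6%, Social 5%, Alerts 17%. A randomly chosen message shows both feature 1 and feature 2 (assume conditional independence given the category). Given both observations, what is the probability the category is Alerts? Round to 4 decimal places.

Prior × likelihood for each hypothesis:
  Work: 0.2855 × 0.092 × 0.016 = 0.000420256
  Social: 0.371 × 0.189 × 0.05 = 0.00350595
  Alerts: 0.3435 × 0.17 × 0.17 = 0.00992715
Sum = 0.013853356.
P(Alerts | evidence) = 0.00992715 / 0.013853356 ≈ 0.7166.

0.7166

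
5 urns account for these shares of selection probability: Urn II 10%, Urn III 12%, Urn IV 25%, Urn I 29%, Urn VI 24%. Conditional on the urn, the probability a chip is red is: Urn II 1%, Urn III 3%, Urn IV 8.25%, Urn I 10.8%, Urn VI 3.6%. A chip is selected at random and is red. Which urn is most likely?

Urn I

By Bayes' rule, posterior ∝ prior × likelihood:
  Urn II: 0.1 × 0.01 = 0.001
  Urn III: 0.12 × 0.03 = 0.0036
  Urn IV: 0.25 × 0.0825 = 0.020625
  Urn I: 0.29 × 0.108 = 0.03132
  Urn VI: 0.24 × 0.036 = 0.00864
Normalizing constant = 0.065185.
Largest term belongs to Urn I, so Urn I is most probable.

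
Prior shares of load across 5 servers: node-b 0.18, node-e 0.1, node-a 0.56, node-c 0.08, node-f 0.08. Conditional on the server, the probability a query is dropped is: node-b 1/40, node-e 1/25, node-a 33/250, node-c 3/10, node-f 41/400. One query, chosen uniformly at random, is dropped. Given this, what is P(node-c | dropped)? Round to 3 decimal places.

Prior × likelihood for each hypothesis:
  node-b: 0.18 × 0.025 = 0.0045
  node-e: 0.1 × 0.04 = 0.004
  node-a: 0.56 × 0.132 = 0.07392
  node-c: 0.08 × 0.3 = 0.024
  node-f: 0.08 × 0.1025 = 0.0082
Total = 0.11462.
P(node-c | evidence) = 0.024 / 0.11462 ≈ 0.209.

0.209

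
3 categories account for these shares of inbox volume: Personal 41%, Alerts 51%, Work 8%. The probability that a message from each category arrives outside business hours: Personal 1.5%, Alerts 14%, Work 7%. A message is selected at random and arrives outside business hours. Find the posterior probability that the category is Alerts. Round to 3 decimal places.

0.859

Unnormalized posteriors (prior × likelihood):
  Personal: 0.41 × 0.015 = 0.00615
  Alerts: 0.51 × 0.14 = 0.0714
  Work: 0.08 × 0.07 = 0.0056
Total = 0.08315.
P(Alerts | evidence) = 0.0714 / 0.08315 ≈ 0.859.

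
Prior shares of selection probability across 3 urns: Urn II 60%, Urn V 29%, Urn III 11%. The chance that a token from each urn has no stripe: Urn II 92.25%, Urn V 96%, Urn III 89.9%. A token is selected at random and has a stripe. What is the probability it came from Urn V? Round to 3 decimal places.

Taking complements, P(striped | each) = Urn II 0.0775, Urn V 0.04, Urn III 0.101.
Unnormalized posteriors (prior × likelihood):
  Urn II: 0.6 × 0.0775 = 0.0465
  Urn V: 0.29 × 0.04 = 0.0116
  Urn III: 0.11 × 0.101 = 0.01111
Normalizing constant = 0.06921.
P(Urn V | evidence) = 0.0116 / 0.06921 ≈ 0.168.

0.168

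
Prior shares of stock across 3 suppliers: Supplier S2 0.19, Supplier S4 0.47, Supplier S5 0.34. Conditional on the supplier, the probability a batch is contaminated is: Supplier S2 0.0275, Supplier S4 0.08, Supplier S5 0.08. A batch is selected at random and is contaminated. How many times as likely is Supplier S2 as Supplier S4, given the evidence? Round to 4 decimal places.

0.1390

Compute prior × likelihood for every hypothesis:
  Supplier S2: 0.19 × 0.0275 = 0.005225
  Supplier S4: 0.47 × 0.08 = 0.0376
  Supplier S5: 0.34 × 0.08 = 0.0272
Total = 0.070025.
The ratio is 0.005225 / 0.0376 (the normalizer cancels) = 0.1390.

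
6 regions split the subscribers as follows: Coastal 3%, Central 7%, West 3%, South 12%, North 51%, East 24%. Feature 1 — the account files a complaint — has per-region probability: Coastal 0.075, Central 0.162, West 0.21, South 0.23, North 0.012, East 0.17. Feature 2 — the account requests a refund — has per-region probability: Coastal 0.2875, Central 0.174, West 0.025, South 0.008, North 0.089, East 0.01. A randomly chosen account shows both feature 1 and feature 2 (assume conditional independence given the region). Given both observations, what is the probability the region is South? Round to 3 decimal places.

0.056

Unnormalized posteriors (prior × likelihood):
  Coastal: 0.03 × 0.075 × 0.2875 = 0.000646875
  Central: 0.07 × 0.162 × 0.174 = 0.00197316
  West: 0.03 × 0.21 × 0.025 = 0.0001575
  South: 0.12 × 0.23 × 0.008 = 0.0002208
  North: 0.51 × 0.012 × 0.089 = 0.00054468
  East: 0.24 × 0.17 × 0.01 = 0.000408
Normalizing constant = 0.003951015.
P(South | evidence) = 0.0002208 / 0.003951015 ≈ 0.056.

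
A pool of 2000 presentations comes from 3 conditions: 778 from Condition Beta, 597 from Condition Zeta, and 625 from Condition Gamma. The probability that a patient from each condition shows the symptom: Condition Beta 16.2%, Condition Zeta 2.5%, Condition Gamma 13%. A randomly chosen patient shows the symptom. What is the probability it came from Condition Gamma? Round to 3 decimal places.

0.366

By Bayes' rule, posterior ∝ prior × likelihood:
  Condition Beta: 0.389 × 0.162 = 0.063018
  Condition Zeta: 0.2985 × 0.025 = 0.0074625
  Condition Gamma: 0.3125 × 0.13 = 0.040625
Total = 0.1111055.
P(Condition Gamma | evidence) = 0.040625 / 0.1111055 ≈ 0.366.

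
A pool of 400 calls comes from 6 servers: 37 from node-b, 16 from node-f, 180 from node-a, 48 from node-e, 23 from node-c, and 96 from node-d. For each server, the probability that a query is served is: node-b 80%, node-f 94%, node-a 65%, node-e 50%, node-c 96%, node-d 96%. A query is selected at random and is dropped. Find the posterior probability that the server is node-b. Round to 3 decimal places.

Taking complements, P(dropped | each) = node-b 0.2, node-f 0.06, node-a 0.35, node-e 0.5, node-c 0.04, node-d 0.04.
By Bayes' rule, posterior ∝ prior × likelihood:
  node-b: 0.0925 × 0.2 = 0.0185
  node-f: 0.04 × 0.06 = 0.0024
  node-a: 0.45 × 0.35 = 0.1575
  node-e: 0.12 × 0.5 = 0.06
  node-c: 0.0575 × 0.04 = 0.0023
  node-d: 0.24 × 0.04 = 0.0096
Total = 0.2503.
P(node-b | evidence) = 0.0185 / 0.2503 ≈ 0.074.

0.074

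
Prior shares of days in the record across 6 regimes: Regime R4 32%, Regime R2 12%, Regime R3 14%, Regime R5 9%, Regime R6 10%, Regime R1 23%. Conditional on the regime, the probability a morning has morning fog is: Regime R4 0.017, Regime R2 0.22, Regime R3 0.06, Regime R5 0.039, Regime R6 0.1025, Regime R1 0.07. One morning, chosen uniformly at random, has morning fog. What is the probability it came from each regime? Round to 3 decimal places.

Unnormalized posteriors (prior × likelihood):
  Regime R4: 0.32 × 0.017 = 0.00544
  Regime R2: 0.12 × 0.22 = 0.0264
  Regime R3: 0.14 × 0.06 = 0.0084
  Regime R5: 0.09 × 0.039 = 0.00351
  Regime R6: 0.1 × 0.1025 = 0.01025
  Regime R1: 0.23 × 0.07 = 0.0161
Total = 0.0701.
P(Regime R4 | fog) = 0.00544/0.0701 ≈ 0.078
P(Regime R2 | fog) = 0.0264/0.0701 ≈ 0.377
P(Regime R3 | fog) = 0.0084/0.0701 ≈ 0.120
P(Regime R5 | fog) = 0.00351/0.0701 ≈ 0.050
P(Regime R6 | fog) = 0.01025/0.0701 ≈ 0.146
P(Regime R1 | fog) = 0.0161/0.0701 ≈ 0.230
(Check: 0.078+0.377+0.120+0.050+0.146+0.230 = 1.001.)

Regime R4 0.078, Regime R2 0.377, Regime R3 0.120, Regime R5 0.050, Regime R6 0.146, Regime R1 0.230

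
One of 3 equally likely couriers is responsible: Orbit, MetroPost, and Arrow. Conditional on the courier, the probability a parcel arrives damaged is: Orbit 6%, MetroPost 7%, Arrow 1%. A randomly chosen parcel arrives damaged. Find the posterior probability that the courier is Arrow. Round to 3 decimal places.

0.071

Since the prior is uniform, the posterior is proportional to the likelihood:
  Orbit: 0.06
  MetroPost: 0.07
  Arrow: 0.01
Normalizing constant = 0.14.
P(Arrow | evidence) = 0.01 / 0.14 ≈ 0.071.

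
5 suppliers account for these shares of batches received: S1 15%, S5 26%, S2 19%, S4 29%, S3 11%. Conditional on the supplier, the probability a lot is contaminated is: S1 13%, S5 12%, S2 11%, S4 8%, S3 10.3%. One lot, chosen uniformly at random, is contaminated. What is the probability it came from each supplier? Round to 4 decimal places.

Prior × likelihood for each hypothesis:
  S1: 0.15 × 0.13 = 0.0195
  S5: 0.26 × 0.12 = 0.0312
  S2: 0.19 × 0.11 = 0.0209
  S4: 0.29 × 0.08 = 0.0232
  S3: 0.11 × 0.103 = 0.01133
Sum = 0.10613.
P(S1 | contaminated) = 0.0195/0.10613 ≈ 0.1837
P(S5 | contaminated) = 0.0312/0.10613 ≈ 0.2940
P(S2 | contaminated) = 0.0209/0.10613 ≈ 0.1969
P(S4 | contaminated) = 0.0232/0.10613 ≈ 0.2186
P(S3 | contaminated) = 0.01133/0.10613 ≈ 0.1068
(Check: 0.1837+0.2940+0.1969+0.2186+0.1068 = 1.0000.)

S1 0.1837, S5 0.2940, S2 0.1969, S4 0.2186, S3 0.1068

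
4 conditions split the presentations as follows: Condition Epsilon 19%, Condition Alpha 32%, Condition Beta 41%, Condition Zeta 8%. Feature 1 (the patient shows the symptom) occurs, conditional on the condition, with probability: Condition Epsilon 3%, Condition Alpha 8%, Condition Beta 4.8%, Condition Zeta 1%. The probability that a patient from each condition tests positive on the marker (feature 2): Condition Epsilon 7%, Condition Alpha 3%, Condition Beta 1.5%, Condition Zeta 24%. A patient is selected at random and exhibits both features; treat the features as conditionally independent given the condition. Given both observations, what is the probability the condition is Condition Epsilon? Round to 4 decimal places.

By Bayes' rule, posterior ∝ prior × likelihood:
  Condition Epsilon: 0.19 × 0.03 × 0.07 = 0.000399
  Condition Alpha: 0.32 × 0.08 × 0.03 = 0.000768
  Condition Beta: 0.41 × 0.048 × 0.015 = 0.0002952
  Condition Zeta: 0.08 × 0.01 × 0.24 = 0.000192
Normalizing constant = 0.0016542.
P(Condition Epsilon | evidence) = 0.000399 / 0.0016542 ≈ 0.2412.

0.2412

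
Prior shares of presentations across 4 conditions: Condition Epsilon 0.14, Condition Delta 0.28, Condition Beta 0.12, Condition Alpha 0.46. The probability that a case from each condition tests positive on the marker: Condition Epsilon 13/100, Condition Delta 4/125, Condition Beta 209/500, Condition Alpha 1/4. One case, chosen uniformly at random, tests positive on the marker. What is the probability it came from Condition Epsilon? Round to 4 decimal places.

0.0946

Unnormalized posteriors (prior × likelihood):
  Condition Epsilon: 0.14 × 0.13 = 0.0182
  Condition Delta: 0.28 × 0.032 = 0.00896
  Condition Beta: 0.12 × 0.418 = 0.05016
  Condition Alpha: 0.46 × 0.25 = 0.115
Total = 0.19232.
P(Condition Epsilon | evidence) = 0.0182 / 0.19232 ≈ 0.0946.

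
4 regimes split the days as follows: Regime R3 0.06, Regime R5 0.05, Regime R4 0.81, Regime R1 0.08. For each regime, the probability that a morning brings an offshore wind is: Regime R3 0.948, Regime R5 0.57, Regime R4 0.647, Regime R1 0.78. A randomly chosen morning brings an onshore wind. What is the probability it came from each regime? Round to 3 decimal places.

Regime R3 0.010, Regime R5 0.066, Regime R4 0.871, Regime R1 0.054

Taking complements, P(onshore | each) = Regime R3 0.052, Regime R5 0.43, Regime R4 0.353, Regime R1 0.22.
Unnormalized posteriors (prior × likelihood):
  Regime R3: 0.06 × 0.052 = 0.00312
  Regime R5: 0.05 × 0.43 = 0.0215
  Regime R4: 0.81 × 0.353 = 0.28593
  Regime R1: 0.08 × 0.22 = 0.0176
Total = 0.32815.
P(Regime R3 | onshore) = 0.00312/0.32815 ≈ 0.010
P(Regime R5 | onshore) = 0.0215/0.32815 ≈ 0.066
P(Regime R4 | onshore) = 0.28593/0.32815 ≈ 0.871
P(Regime R1 | onshore) = 0.0176/0.32815 ≈ 0.054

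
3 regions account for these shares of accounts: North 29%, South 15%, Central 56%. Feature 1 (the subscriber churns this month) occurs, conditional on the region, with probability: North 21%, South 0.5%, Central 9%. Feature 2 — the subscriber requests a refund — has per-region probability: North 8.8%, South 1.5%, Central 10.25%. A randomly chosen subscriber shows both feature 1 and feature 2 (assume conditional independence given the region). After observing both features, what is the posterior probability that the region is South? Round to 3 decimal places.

Prior × likelihood for each hypothesis:
  North: 0.29 × 0.21 × 0.088 = 0.0053592
  South: 0.15 × 0.005 × 0.015 = 0.00001125
  Central: 0.56 × 0.09 × 0.1025 = 0.005166
Normalizing constant = 0.01053645.
P(South | evidence) = 0.00001125 / 0.01053645 ≈ 0.001.

0.001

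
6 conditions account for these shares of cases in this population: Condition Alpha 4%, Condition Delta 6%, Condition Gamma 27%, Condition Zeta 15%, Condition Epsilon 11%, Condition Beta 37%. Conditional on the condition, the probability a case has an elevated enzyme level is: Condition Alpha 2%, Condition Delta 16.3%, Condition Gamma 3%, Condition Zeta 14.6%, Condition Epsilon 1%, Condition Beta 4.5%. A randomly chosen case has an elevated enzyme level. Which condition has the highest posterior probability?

Unnormalized posteriors (prior × likelihood):
  Condition Alpha: 0.04 × 0.02 = 0.0008
  Condition Delta: 0.06 × 0.163 = 0.00978
  Condition Gamma: 0.27 × 0.03 = 0.0081
  Condition Zeta: 0.15 × 0.146 = 0.0219
  Condition Epsilon: 0.11 × 0.01 = 0.0011
  Condition Beta: 0.37 × 0.045 = 0.01665
Total = 0.05833.
Largest term belongs to Condition Zeta, so Condition Zeta is most probable.

Condition Zeta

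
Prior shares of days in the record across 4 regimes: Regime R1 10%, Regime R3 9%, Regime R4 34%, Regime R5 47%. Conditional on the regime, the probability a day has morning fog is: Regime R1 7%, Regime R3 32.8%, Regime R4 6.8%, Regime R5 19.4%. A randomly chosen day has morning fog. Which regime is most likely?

Prior × likelihood for each hypothesis:
  Regime R1: 0.1 × 0.07 = 0.007
  Regime R3: 0.09 × 0.328 = 0.02952
  Regime R4: 0.34 × 0.068 = 0.02312
  Regime R5: 0.47 × 0.194 = 0.09118
Sum = 0.15082.
Largest term belongs to Regime R5, so Regime R5 is most probable.

Regime R5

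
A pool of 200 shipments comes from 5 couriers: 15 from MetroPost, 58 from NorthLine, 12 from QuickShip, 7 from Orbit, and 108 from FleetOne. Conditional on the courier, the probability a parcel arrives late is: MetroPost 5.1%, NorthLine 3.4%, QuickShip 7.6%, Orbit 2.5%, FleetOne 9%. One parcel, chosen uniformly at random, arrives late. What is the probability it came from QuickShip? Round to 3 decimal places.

0.067

Compute prior × likelihood for every hypothesis:
  MetroPost: 0.075 × 0.051 = 0.003825
  NorthLine: 0.29 × 0.034 = 0.00986
  QuickShip: 0.06 × 0.076 = 0.00456
  Orbit: 0.035 × 0.025 = 0.000875
  FleetOne: 0.54 × 0.09 = 0.0486
Total = 0.06772.
P(QuickShip | evidence) = 0.00456 / 0.06772 ≈ 0.067.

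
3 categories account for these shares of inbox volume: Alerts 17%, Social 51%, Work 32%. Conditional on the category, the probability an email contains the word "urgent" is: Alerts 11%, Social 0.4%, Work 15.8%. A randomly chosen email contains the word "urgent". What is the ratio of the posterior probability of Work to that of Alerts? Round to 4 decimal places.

Compute prior × likelihood for every hypothesis:
  Alerts: 0.17 × 0.11 = 0.0187
  Social: 0.51 × 0.004 = 0.00204
  Work: 0.32 × 0.158 = 0.05056
Total = 0.0713.
The ratio is 0.05056 / 0.0187 (the normalizer cancels) = 2.7037.

2.7037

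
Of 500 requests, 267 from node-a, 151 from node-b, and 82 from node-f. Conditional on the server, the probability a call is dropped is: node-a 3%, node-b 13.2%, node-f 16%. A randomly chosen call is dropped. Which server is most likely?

Prior × likelihood for each hypothesis:
  node-a: 0.534 × 0.03 = 0.01602
  node-b: 0.302 × 0.132 = 0.039864
  node-f: 0.164 × 0.16 = 0.02624
Total = 0.082124.
Largest term belongs to node-b, so node-b is most probable.

node-b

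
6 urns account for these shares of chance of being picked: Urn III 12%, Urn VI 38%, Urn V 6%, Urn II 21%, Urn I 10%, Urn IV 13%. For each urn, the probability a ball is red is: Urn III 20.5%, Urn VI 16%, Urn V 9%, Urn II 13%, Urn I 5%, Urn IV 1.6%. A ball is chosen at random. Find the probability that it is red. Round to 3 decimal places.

0.125

Compute prior × likelihood for every hypothesis:
  Urn III: 0.12 × 0.205 = 0.0246
  Urn VI: 0.38 × 0.16 = 0.0608
  Urn V: 0.06 × 0.09 = 0.0054
  Urn II: 0.21 × 0.13 = 0.0273
  Urn I: 0.1 × 0.05 = 0.005
  Urn IV: 0.13 × 0.016 = 0.00208
P(red) = 0.0246 + 0.0608 + 0.0054 + 0.0273 + 0.005 + 0.00208 = 0.12518 → 0.125.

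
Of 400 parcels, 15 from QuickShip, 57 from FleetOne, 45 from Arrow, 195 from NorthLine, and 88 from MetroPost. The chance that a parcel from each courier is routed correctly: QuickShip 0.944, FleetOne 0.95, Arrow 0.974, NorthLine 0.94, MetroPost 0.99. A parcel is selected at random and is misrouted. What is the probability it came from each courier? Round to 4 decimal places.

Taking complements, P(misrouted | each) = QuickShip 0.056, FleetOne 0.05, Arrow 0.026, NorthLine 0.06, MetroPost 0.01.
Compute prior × likelihood for every hypothesis:
  QuickShip: 0.0375 × 0.056 = 0.0021
  FleetOne: 0.1425 × 0.05 = 0.007125
  Arrow: 0.1125 × 0.026 = 0.002925
  NorthLine: 0.4875 × 0.06 = 0.02925
  MetroPost: 0.22 × 0.01 = 0.0022
Sum = 0.0436.
P(QuickShip | misrouted) = 0.0021/0.0436 ≈ 0.0482
P(FleetOne | misrouted) = 0.007125/0.0436 ≈ 0.1634
P(Arrow | misrouted) = 0.002925/0.0436 ≈ 0.0671
P(NorthLine | misrouted) = 0.02925/0.0436 ≈ 0.6709
P(MetroPost | misrouted) = 0.0022/0.0436 ≈ 0.0505
(Check: 0.0482+0.1634+0.0671+0.6709+0.0505 = 1.0001.)

QuickShip 0.0482, FleetOne 0.1634, Arrow 0.0671, NorthLine 0.6709, MetroPost 0.0505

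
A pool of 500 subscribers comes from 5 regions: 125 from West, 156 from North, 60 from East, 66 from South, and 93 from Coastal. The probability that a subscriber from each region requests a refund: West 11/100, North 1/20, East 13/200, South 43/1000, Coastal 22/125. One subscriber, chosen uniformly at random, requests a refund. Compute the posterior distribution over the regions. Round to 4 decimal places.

West 0.3079, North 0.1747, East 0.0873, South 0.0636, Coastal 0.3665

Compute prior × likelihood for every hypothesis:
  West: 0.25 × 0.11 = 0.0275
  North: 0.312 × 0.05 = 0.0156
  East: 0.12 × 0.065 = 0.0078
  South: 0.132 × 0.043 = 0.005676
  Coastal: 0.186 × 0.176 = 0.032736
Sum = 0.089312.
P(West | refund) = 0.0275/0.089312 ≈ 0.3079
P(North | refund) = 0.0156/0.089312 ≈ 0.1747
P(East | refund) = 0.0078/0.089312 ≈ 0.0873
P(South | refund) = 0.005676/0.089312 ≈ 0.0636
P(Coastal | refund) = 0.032736/0.089312 ≈ 0.3665
(Check: 0.3079+0.1747+0.0873+0.0636+0.3665 = 1.0000.)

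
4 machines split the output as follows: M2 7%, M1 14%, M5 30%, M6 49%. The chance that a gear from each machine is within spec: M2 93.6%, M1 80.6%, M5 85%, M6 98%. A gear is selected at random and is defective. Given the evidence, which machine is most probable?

Taking complements, P(defective | each) = M2 0.064, M1 0.194, M5 0.15, M6 0.02.
Compute prior × likelihood for every hypothesis:
  M2: 0.07 × 0.064 = 0.00448
  M1: 0.14 × 0.194 = 0.02716
  M5: 0.3 × 0.15 = 0.045
  M6: 0.49 × 0.02 = 0.0098
Sum = 0.08644.
Largest term belongs to M5, so M5 is most probable.

M5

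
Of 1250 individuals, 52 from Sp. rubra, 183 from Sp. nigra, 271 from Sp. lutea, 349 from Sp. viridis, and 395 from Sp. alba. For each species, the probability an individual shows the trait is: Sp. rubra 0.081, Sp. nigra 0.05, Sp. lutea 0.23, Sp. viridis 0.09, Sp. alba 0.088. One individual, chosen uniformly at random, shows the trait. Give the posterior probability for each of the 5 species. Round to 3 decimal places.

Sp. rubra 0.030, Sp. nigra 0.064, Sp. lutea 0.439, Sp. viridis 0.221, Sp. alba 0.245

Prior × likelihood for each hypothesis:
  Sp. rubra: 0.0416 × 0.081 = 0.0033696
  Sp. nigra: 0.1464 × 0.05 = 0.00732
  Sp. lutea: 0.2168 × 0.23 = 0.049864
  Sp. viridis: 0.2792 × 0.09 = 0.025128
  Sp. alba: 0.316 × 0.088 = 0.027808
Sum = 0.1134896.
P(Sp. rubra | trait) = 0.0033696/0.1134896 ≈ 0.030
P(Sp. nigra | trait) = 0.00732/0.1134896 ≈ 0.064
P(Sp. lutea | trait) = 0.049864/0.1134896 ≈ 0.439
P(Sp. viridis | trait) = 0.025128/0.1134896 ≈ 0.221
P(Sp. alba | trait) = 0.027808/0.1134896 ≈ 0.245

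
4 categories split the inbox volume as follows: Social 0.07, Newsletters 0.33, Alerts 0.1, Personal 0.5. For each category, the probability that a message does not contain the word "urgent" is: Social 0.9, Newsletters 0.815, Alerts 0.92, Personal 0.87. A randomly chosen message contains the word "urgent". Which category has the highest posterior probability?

Personal

Taking complements, P(urgent-flag | each) = Social 0.1, Newsletters 0.185, Alerts 0.08, Personal 0.13.
Unnormalized posteriors (prior × likelihood):
  Social: 0.07 × 0.1 = 0.007
  Newsletters: 0.33 × 0.185 = 0.06105
  Alerts: 0.1 × 0.08 = 0.008
  Personal: 0.5 × 0.13 = 0.065
Sum = 0.14105.
Largest term belongs to Personal, so Personal is most probable.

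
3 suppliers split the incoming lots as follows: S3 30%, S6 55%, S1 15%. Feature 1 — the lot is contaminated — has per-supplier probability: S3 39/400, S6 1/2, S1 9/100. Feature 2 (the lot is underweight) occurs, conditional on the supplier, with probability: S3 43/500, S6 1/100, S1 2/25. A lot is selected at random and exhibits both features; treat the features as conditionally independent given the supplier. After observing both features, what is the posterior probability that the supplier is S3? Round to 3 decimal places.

Compute prior × likelihood for every hypothesis:
  S3: 0.3 × 0.0975 × 0.086 = 0.0025155
  S6: 0.55 × 0.5 × 0.01 = 0.00275
  S1: 0.15 × 0.09 × 0.08 = 0.00108
Total = 0.0063455.
P(S3 | evidence) = 0.0025155 / 0.0063455 ≈ 0.396.

0.396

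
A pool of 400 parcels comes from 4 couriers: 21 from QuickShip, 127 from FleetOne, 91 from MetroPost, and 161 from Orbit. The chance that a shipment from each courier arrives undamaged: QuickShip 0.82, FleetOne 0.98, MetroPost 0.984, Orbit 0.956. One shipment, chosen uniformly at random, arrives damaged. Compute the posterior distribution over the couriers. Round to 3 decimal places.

Taking complements, P(damaged | each) = QuickShip 0.18, FleetOne 0.02, MetroPost 0.016, Orbit 0.044.
Prior × likelihood for each hypothesis:
  QuickShip: 0.0525 × 0.18 = 0.00945
  FleetOne: 0.3175 × 0.02 = 0.00635
  MetroPost: 0.2275 × 0.016 = 0.00364
  Orbit: 0.4025 × 0.044 = 0.01771
Sum = 0.03715.
P(QuickShip | damaged) = 0.00945/0.03715 ≈ 0.254
P(FleetOne | damaged) = 0.00635/0.03715 ≈ 0.171
P(MetroPost | damaged) = 0.00364/0.03715 ≈ 0.098
P(Orbit | damaged) = 0.01771/0.03715 ≈ 0.477
(Check: 0.254+0.171+0.098+0.477 = 1.000.)

QuickShip 0.254, FleetOne 0.171, MetroPost 0.098, Orbit 0.477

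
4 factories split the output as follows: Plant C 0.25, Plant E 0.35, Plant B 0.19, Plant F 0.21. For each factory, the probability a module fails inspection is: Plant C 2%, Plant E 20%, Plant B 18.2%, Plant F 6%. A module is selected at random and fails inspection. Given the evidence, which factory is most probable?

Compute prior × likelihood for every hypothesis:
  Plant C: 0.25 × 0.02 = 0.005
  Plant E: 0.35 × 0.2 = 0.07
  Plant B: 0.19 × 0.182 = 0.03458
  Plant F: 0.21 × 0.06 = 0.0126
Sum = 0.12218.
Largest term belongs to Plant E, so Plant E is most probable.

Plant E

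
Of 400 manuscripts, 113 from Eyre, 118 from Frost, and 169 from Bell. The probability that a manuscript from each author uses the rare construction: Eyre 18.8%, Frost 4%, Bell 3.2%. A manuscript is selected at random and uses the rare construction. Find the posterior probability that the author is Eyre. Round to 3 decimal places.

0.677

By Bayes' rule, posterior ∝ prior × likelihood:
  Eyre: 0.2825 × 0.188 = 0.05311
  Frost: 0.295 × 0.04 = 0.0118
  Bell: 0.4225 × 0.032 = 0.01352
Total = 0.07843.
P(Eyre | evidence) = 0.05311 / 0.07843 ≈ 0.677.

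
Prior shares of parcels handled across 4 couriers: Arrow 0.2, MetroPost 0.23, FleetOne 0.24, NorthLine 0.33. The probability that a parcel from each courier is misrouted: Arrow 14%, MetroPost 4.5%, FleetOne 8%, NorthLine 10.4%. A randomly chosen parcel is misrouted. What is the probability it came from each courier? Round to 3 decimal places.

Arrow 0.305, MetroPost 0.113, FleetOne 0.209, NorthLine 0.374

By Bayes' rule, posterior ∝ prior × likelihood:
  Arrow: 0.2 × 0.14 = 0.028
  MetroPost: 0.23 × 0.045 = 0.01035
  FleetOne: 0.24 × 0.08 = 0.0192
  NorthLine: 0.33 × 0.104 = 0.03432
Total = 0.09187.
P(Arrow | misrouted) = 0.028/0.09187 ≈ 0.305
P(MetroPost | misrouted) = 0.01035/0.09187 ≈ 0.113
P(FleetOne | misrouted) = 0.0192/0.09187 ≈ 0.209
P(NorthLine | misrouted) = 0.03432/0.09187 ≈ 0.374
(Check: 0.305+0.113+0.209+0.374 = 1.001.)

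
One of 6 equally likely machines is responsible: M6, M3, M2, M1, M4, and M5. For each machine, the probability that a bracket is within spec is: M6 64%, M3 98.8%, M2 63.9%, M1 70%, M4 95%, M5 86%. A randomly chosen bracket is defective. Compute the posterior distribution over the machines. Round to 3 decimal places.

Taking complements, P(defective | each) = M6 0.36, M3 0.012, M2 0.361, M1 0.3, M4 0.05, M5 0.14.
With a uniform prior (1/6 each), posterior ∝ likelihood:
  M6: 0.36
  M3: 0.012
  M2: 0.361
  M1: 0.3
  M4: 0.05
  M5: 0.14
Total = 1.223.
P(M6 | defective) = 0.36/1.223 ≈ 0.294
P(M3 | defective) = 0.012/1.223 ≈ 0.010
P(M2 | defective) = 0.361/1.223 ≈ 0.295
P(M1 | defective) = 0.3/1.223 ≈ 0.245
P(M4 | defective) = 0.05/1.223 ≈ 0.041
P(M5 | defective) = 0.14/1.223 ≈ 0.114

M6 0.294, M3 0.010, M2 0.295, M1 0.245, M4 0.041, M5 0.114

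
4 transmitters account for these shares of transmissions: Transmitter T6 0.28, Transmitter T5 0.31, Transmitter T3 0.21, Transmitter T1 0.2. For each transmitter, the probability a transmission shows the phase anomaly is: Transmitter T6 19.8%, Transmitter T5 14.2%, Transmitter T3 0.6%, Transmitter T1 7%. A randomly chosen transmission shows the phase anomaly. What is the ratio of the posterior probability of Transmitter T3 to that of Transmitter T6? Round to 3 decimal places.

0.023

By Bayes' rule, posterior ∝ prior × likelihood:
  Transmitter T6: 0.28 × 0.198 = 0.05544
  Transmitter T5: 0.31 × 0.142 = 0.04402
  Transmitter T3: 0.21 × 0.006 = 0.00126
  Transmitter T1: 0.2 × 0.07 = 0.014
Total = 0.11472.
The ratio is 0.00126 / 0.05544 (the normalizer cancels) = 0.023.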